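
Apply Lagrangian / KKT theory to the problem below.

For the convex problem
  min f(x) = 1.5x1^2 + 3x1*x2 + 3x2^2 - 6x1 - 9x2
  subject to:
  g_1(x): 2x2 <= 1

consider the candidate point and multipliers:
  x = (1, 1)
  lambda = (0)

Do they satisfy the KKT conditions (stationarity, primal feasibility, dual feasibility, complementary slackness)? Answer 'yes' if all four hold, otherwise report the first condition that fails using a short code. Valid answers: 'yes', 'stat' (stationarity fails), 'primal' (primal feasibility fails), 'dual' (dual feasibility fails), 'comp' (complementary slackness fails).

Gradient of f: grad f(x) = Q x + c = (0, 0)
Constraint values g_i(x) = a_i^T x - b_i:
  g_1((1, 1)) = 1
Stationarity residual: grad f(x) + sum_i lambda_i a_i = (0, 0)
  -> stationarity OK
Primal feasibility (all g_i <= 0): FAILS
Dual feasibility (all lambda_i >= 0): OK
Complementary slackness (lambda_i * g_i(x) = 0 for all i): OK

Verdict: the first failing condition is primal_feasibility -> primal.

primal


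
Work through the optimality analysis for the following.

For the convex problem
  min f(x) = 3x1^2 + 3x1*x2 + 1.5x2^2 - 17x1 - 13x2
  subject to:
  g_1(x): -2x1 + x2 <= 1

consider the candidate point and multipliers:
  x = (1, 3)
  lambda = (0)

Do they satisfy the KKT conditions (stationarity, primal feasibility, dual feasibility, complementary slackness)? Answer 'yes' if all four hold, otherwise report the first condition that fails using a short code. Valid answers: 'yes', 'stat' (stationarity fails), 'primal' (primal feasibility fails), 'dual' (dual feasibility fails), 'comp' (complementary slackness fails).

Gradient of f: grad f(x) = Q x + c = (-2, -1)
Constraint values g_i(x) = a_i^T x - b_i:
  g_1((1, 3)) = 0
Stationarity residual: grad f(x) + sum_i lambda_i a_i = (-2, -1)
  -> stationarity FAILS
Primal feasibility (all g_i <= 0): OK
Dual feasibility (all lambda_i >= 0): OK
Complementary slackness (lambda_i * g_i(x) = 0 for all i): OK

Verdict: the first failing condition is stationarity -> stat.

stat


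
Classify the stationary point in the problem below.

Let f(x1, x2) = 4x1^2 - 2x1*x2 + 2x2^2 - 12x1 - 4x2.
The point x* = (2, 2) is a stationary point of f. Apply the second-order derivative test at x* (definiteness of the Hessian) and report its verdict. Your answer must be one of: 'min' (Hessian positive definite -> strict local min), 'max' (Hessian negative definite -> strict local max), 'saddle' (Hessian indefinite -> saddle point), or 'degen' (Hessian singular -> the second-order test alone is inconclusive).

Compute the Hessian H = grad^2 f:
  H = [[8, -2], [-2, 4]]
Verify stationarity: grad f(x*) = H x* + g = (0, 0).
Eigenvalues of H: 3.1716, 8.8284.
Both eigenvalues > 0, so H is positive definite -> x* is a strict local min.

min


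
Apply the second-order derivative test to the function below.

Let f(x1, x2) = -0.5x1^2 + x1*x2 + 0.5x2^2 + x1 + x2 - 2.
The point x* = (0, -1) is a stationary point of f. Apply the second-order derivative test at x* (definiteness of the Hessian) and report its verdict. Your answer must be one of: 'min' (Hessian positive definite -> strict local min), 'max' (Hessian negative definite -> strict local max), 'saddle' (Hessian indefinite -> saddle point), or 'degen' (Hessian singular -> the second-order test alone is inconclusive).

Compute the Hessian H = grad^2 f:
  H = [[-1, 1], [1, 1]]
Verify stationarity: grad f(x*) = H x* + g = (0, 0).
Eigenvalues of H: -1.4142, 1.4142.
Eigenvalues have mixed signs, so H is indefinite -> x* is a saddle point.

saddle


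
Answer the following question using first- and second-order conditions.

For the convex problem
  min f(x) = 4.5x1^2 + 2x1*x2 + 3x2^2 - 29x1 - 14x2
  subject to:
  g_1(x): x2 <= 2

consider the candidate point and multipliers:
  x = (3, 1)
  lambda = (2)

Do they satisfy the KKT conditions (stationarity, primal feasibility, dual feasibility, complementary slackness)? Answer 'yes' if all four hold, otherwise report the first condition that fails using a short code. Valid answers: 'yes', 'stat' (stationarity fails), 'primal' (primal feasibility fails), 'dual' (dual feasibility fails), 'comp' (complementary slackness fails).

Gradient of f: grad f(x) = Q x + c = (0, -2)
Constraint values g_i(x) = a_i^T x - b_i:
  g_1((3, 1)) = -1
Stationarity residual: grad f(x) + sum_i lambda_i a_i = (0, 0)
  -> stationarity OK
Primal feasibility (all g_i <= 0): OK
Dual feasibility (all lambda_i >= 0): OK
Complementary slackness (lambda_i * g_i(x) = 0 for all i): FAILS

Verdict: the first failing condition is complementary_slackness -> comp.

comp


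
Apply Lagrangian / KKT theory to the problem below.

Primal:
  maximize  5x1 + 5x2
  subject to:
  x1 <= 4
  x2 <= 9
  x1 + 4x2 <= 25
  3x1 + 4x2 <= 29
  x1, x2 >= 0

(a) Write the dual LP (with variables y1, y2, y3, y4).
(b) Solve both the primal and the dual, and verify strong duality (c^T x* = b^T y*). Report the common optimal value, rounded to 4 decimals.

The standard primal-dual pair for 'max c^T x s.t. A x <= b, x >= 0' is:
  Dual:  min b^T y  s.t.  A^T y >= c,  y >= 0.

So the dual LP is:
  minimize  4y1 + 9y2 + 25y3 + 29y4
  subject to:
    y1 + y3 + 3y4 >= 5
    y2 + 4y3 + 4y4 >= 5
    y1, y2, y3, y4 >= 0

Solving the primal: x* = (4, 4.25).
  primal value c^T x* = 41.25.
Solving the dual: y* = (1.25, 0, 0, 1.25).
  dual value b^T y* = 41.25.
Strong duality: c^T x* = b^T y*. Confirmed.

41.25


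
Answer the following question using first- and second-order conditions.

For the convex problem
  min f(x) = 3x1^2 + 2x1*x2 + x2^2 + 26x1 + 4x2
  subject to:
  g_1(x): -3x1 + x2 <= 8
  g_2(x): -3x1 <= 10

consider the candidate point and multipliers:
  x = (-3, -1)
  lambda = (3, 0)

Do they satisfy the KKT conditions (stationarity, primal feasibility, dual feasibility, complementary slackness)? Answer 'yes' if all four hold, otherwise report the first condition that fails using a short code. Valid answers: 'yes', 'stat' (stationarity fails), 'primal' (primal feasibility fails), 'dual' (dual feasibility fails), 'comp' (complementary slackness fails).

Gradient of f: grad f(x) = Q x + c = (6, -4)
Constraint values g_i(x) = a_i^T x - b_i:
  g_1((-3, -1)) = 0
  g_2((-3, -1)) = -1
Stationarity residual: grad f(x) + sum_i lambda_i a_i = (-3, -1)
  -> stationarity FAILS
Primal feasibility (all g_i <= 0): OK
Dual feasibility (all lambda_i >= 0): OK
Complementary slackness (lambda_i * g_i(x) = 0 for all i): OK

Verdict: the first failing condition is stationarity -> stat.

stat


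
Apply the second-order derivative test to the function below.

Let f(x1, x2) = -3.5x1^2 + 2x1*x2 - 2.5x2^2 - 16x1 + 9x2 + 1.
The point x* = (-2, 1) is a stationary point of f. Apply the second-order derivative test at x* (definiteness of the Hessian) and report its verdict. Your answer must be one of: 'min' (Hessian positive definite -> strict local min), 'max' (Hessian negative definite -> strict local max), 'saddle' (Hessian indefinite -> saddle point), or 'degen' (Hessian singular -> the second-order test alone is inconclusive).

Compute the Hessian H = grad^2 f:
  H = [[-7, 2], [2, -5]]
Verify stationarity: grad f(x*) = H x* + g = (0, 0).
Eigenvalues of H: -8.2361, -3.7639.
Both eigenvalues < 0, so H is negative definite -> x* is a strict local max.

max


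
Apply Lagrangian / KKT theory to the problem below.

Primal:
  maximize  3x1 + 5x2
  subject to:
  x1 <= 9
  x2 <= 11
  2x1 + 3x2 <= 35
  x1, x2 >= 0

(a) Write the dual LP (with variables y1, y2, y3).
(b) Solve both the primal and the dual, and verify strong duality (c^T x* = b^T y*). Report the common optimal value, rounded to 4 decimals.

The standard primal-dual pair for 'max c^T x s.t. A x <= b, x >= 0' is:
  Dual:  min b^T y  s.t.  A^T y >= c,  y >= 0.

So the dual LP is:
  minimize  9y1 + 11y2 + 35y3
  subject to:
    y1 + 2y3 >= 3
    y2 + 3y3 >= 5
    y1, y2, y3 >= 0

Solving the primal: x* = (1, 11).
  primal value c^T x* = 58.
Solving the dual: y* = (0, 0.5, 1.5).
  dual value b^T y* = 58.
Strong duality: c^T x* = b^T y*. Confirmed.

58


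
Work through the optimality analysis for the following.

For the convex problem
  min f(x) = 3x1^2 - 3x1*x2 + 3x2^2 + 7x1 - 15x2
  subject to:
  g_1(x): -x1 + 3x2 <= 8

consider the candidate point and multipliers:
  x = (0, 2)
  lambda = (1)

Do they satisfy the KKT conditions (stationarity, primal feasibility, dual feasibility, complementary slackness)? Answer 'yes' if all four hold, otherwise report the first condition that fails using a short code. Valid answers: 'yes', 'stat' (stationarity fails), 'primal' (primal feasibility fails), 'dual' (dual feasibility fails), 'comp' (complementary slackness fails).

Gradient of f: grad f(x) = Q x + c = (1, -3)
Constraint values g_i(x) = a_i^T x - b_i:
  g_1((0, 2)) = -2
Stationarity residual: grad f(x) + sum_i lambda_i a_i = (0, 0)
  -> stationarity OK
Primal feasibility (all g_i <= 0): OK
Dual feasibility (all lambda_i >= 0): OK
Complementary slackness (lambda_i * g_i(x) = 0 for all i): FAILS

Verdict: the first failing condition is complementary_slackness -> comp.

comp


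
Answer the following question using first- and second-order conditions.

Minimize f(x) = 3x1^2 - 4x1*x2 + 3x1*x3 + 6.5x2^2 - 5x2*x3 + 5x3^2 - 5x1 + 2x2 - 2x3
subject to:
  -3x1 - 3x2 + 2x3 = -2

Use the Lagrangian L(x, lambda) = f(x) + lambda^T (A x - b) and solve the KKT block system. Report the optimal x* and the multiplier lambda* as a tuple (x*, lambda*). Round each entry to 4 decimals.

Form the Lagrangian:
  L(x, lambda) = (1/2) x^T Q x + c^T x + lambda^T (A x - b)
Stationarity (grad_x L = 0): Q x + c + A^T lambda = 0.
Primal feasibility: A x = b.

This gives the KKT block system:
  [ Q   A^T ] [ x     ]   [-c ]
  [ A    0  ] [ lambda ] = [ b ]

Solving the linear system:
  x*      = (0.6859, 0.018, 0.0558)
  lambda* = (-0.263)
  f(x*)   = -2.0156

x* = (0.6859, 0.018, 0.0558), lambda* = (-0.263)


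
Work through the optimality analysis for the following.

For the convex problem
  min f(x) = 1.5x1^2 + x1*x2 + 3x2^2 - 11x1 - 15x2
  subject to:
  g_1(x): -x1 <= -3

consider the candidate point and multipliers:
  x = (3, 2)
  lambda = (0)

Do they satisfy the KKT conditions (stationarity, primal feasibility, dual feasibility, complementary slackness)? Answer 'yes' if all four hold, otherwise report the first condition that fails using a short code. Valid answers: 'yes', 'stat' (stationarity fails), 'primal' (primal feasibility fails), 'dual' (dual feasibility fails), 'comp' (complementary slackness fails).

Gradient of f: grad f(x) = Q x + c = (0, 0)
Constraint values g_i(x) = a_i^T x - b_i:
  g_1((3, 2)) = 0
Stationarity residual: grad f(x) + sum_i lambda_i a_i = (0, 0)
  -> stationarity OK
Primal feasibility (all g_i <= 0): OK
Dual feasibility (all lambda_i >= 0): OK
Complementary slackness (lambda_i * g_i(x) = 0 for all i): OK

Verdict: yes, KKT holds.

yes


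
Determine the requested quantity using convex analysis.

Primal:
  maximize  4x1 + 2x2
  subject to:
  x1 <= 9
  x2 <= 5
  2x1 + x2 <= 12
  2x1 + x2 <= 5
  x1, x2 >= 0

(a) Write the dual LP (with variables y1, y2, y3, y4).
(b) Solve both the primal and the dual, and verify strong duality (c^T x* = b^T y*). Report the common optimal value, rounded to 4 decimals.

The standard primal-dual pair for 'max c^T x s.t. A x <= b, x >= 0' is:
  Dual:  min b^T y  s.t.  A^T y >= c,  y >= 0.

So the dual LP is:
  minimize  9y1 + 5y2 + 12y3 + 5y4
  subject to:
    y1 + 2y3 + 2y4 >= 4
    y2 + y3 + y4 >= 2
    y1, y2, y3, y4 >= 0

Solving the primal: x* = (2.5, 0).
  primal value c^T x* = 10.
Solving the dual: y* = (0, 0, 0, 2).
  dual value b^T y* = 10.
Strong duality: c^T x* = b^T y*. Confirmed.

10


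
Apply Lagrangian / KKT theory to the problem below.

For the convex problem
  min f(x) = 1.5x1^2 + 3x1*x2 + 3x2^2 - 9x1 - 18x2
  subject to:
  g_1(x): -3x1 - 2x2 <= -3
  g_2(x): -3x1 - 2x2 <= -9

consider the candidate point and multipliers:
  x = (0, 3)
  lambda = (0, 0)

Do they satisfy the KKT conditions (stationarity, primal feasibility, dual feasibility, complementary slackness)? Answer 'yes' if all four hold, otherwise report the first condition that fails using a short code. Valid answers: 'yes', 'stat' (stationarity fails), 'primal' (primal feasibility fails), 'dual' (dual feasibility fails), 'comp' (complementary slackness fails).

Gradient of f: grad f(x) = Q x + c = (0, 0)
Constraint values g_i(x) = a_i^T x - b_i:
  g_1((0, 3)) = -3
  g_2((0, 3)) = 3
Stationarity residual: grad f(x) + sum_i lambda_i a_i = (0, 0)
  -> stationarity OK
Primal feasibility (all g_i <= 0): FAILS
Dual feasibility (all lambda_i >= 0): OK
Complementary slackness (lambda_i * g_i(x) = 0 for all i): OK

Verdict: the first failing condition is primal_feasibility -> primal.

primal


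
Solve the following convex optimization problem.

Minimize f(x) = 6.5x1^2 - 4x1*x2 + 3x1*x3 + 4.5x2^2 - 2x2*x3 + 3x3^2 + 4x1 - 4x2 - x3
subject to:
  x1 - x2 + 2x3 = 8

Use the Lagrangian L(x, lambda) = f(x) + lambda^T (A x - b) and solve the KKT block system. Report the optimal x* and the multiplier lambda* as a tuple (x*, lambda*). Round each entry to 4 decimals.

Form the Lagrangian:
  L(x, lambda) = (1/2) x^T Q x + c^T x + lambda^T (A x - b)
Stationarity (grad_x L = 0): Q x + c + A^T lambda = 0.
Primal feasibility: A x = b.

This gives the KKT block system:
  [ Q   A^T ] [ x     ]   [-c ]
  [ A    0  ] [ lambda ] = [ b ]

Solving the linear system:
  x*      = (-0.4141, -0.0873, 4.1634)
  lambda* = (-11.4563)
  f(x*)   = 43.0901

x* = (-0.4141, -0.0873, 4.1634), lambda* = (-11.4563)


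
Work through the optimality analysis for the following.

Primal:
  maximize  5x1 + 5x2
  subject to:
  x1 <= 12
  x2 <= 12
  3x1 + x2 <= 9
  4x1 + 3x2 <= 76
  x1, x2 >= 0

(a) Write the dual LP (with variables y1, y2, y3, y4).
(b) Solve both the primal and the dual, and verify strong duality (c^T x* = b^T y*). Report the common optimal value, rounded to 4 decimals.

The standard primal-dual pair for 'max c^T x s.t. A x <= b, x >= 0' is:
  Dual:  min b^T y  s.t.  A^T y >= c,  y >= 0.

So the dual LP is:
  minimize  12y1 + 12y2 + 9y3 + 76y4
  subject to:
    y1 + 3y3 + 4y4 >= 5
    y2 + y3 + 3y4 >= 5
    y1, y2, y3, y4 >= 0

Solving the primal: x* = (0, 9).
  primal value c^T x* = 45.
Solving the dual: y* = (0, 0, 5, 0).
  dual value b^T y* = 45.
Strong duality: c^T x* = b^T y*. Confirmed.

45


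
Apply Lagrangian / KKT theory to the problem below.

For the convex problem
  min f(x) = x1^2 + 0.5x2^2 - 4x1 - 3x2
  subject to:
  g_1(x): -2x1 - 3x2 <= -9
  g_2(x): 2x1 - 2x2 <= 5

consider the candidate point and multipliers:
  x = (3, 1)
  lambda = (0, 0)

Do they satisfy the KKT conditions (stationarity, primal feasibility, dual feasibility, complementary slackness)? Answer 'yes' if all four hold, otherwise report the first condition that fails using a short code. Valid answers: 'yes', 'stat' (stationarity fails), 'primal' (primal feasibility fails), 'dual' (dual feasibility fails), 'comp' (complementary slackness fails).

Gradient of f: grad f(x) = Q x + c = (2, -2)
Constraint values g_i(x) = a_i^T x - b_i:
  g_1((3, 1)) = 0
  g_2((3, 1)) = -1
Stationarity residual: grad f(x) + sum_i lambda_i a_i = (2, -2)
  -> stationarity FAILS
Primal feasibility (all g_i <= 0): OK
Dual feasibility (all lambda_i >= 0): OK
Complementary slackness (lambda_i * g_i(x) = 0 for all i): OK

Verdict: the first failing condition is stationarity -> stat.

stat


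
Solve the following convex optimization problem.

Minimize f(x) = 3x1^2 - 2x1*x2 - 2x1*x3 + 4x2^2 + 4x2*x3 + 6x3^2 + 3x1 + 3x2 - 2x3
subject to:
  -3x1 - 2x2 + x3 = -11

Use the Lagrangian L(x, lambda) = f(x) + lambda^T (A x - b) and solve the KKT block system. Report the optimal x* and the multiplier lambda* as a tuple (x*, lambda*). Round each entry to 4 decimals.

Form the Lagrangian:
  L(x, lambda) = (1/2) x^T Q x + c^T x + lambda^T (A x - b)
Stationarity (grad_x L = 0): Q x + c + A^T lambda = 0.
Primal feasibility: A x = b.

This gives the KKT block system:
  [ Q   A^T ] [ x     ]   [-c ]
  [ A    0  ] [ lambda ] = [ b ]

Solving the linear system:
  x*      = (2.4143, 1.6762, -0.4048)
  lambda* = (4.981)
  f(x*)   = 33.9357

x* = (2.4143, 1.6762, -0.4048), lambda* = (4.981)


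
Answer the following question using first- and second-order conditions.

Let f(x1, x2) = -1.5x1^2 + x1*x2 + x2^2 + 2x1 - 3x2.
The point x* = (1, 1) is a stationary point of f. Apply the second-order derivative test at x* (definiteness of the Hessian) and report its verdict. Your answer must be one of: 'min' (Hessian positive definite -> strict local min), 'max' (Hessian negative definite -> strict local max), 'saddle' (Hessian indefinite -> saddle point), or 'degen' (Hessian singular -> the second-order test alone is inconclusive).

Compute the Hessian H = grad^2 f:
  H = [[-3, 1], [1, 2]]
Verify stationarity: grad f(x*) = H x* + g = (0, 0).
Eigenvalues of H: -3.1926, 2.1926.
Eigenvalues have mixed signs, so H is indefinite -> x* is a saddle point.

saddle


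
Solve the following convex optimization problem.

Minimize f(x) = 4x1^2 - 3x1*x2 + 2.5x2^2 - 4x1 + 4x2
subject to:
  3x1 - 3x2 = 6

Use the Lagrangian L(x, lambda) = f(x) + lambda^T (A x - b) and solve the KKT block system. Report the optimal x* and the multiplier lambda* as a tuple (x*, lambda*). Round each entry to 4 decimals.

Form the Lagrangian:
  L(x, lambda) = (1/2) x^T Q x + c^T x + lambda^T (A x - b)
Stationarity (grad_x L = 0): Q x + c + A^T lambda = 0.
Primal feasibility: A x = b.

This gives the KKT block system:
  [ Q   A^T ] [ x     ]   [-c ]
  [ A    0  ] [ lambda ] = [ b ]

Solving the linear system:
  x*      = (0.5714, -1.4286)
  lambda* = (-1.619)
  f(x*)   = 0.8571

x* = (0.5714, -1.4286), lambda* = (-1.619)


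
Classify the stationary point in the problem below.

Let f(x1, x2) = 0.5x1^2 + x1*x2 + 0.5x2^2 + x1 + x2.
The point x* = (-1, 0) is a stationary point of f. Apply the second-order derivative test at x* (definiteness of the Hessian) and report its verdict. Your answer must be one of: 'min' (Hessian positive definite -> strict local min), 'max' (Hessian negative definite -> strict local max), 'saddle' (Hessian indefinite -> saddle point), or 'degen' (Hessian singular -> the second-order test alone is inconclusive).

Compute the Hessian H = grad^2 f:
  H = [[1, 1], [1, 1]]
Verify stationarity: grad f(x*) = H x* + g = (0, 0).
Eigenvalues of H: 0, 2.
H has a zero eigenvalue (singular; positive semidefinite but not definite), so H is neither positive definite, negative definite, nor indefinite. The second-order test alone is inconclusive -> degen.
(Indeed, f is constant along the null direction of H through x*, so x* is not a strict local extremum.)

degen


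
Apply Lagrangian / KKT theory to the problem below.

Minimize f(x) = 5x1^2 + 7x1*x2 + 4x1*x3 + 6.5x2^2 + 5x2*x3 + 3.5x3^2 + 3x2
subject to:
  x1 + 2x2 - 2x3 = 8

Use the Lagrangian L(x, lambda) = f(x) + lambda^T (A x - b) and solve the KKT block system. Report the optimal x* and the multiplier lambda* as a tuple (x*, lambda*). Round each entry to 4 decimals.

Form the Lagrangian:
  L(x, lambda) = (1/2) x^T Q x + c^T x + lambda^T (A x - b)
Stationarity (grad_x L = 0): Q x + c + A^T lambda = 0.
Primal feasibility: A x = b.

This gives the KKT block system:
  [ Q   A^T ] [ x     ]   [-c ]
  [ A    0  ] [ lambda ] = [ b ]

Solving the linear system:
  x*      = (0.7357, 1.0831, -2.549)
  lambda* = (-4.7425)
  f(x*)   = 20.5947

x* = (0.7357, 1.0831, -2.549), lambda* = (-4.7425)


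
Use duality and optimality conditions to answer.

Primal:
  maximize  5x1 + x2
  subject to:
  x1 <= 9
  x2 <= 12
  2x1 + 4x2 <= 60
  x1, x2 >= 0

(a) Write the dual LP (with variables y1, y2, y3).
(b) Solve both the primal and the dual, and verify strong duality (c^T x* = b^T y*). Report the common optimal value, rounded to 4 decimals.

The standard primal-dual pair for 'max c^T x s.t. A x <= b, x >= 0' is:
  Dual:  min b^T y  s.t.  A^T y >= c,  y >= 0.

So the dual LP is:
  minimize  9y1 + 12y2 + 60y3
  subject to:
    y1 + 2y3 >= 5
    y2 + 4y3 >= 1
    y1, y2, y3 >= 0

Solving the primal: x* = (9, 10.5).
  primal value c^T x* = 55.5.
Solving the dual: y* = (4.5, 0, 0.25).
  dual value b^T y* = 55.5.
Strong duality: c^T x* = b^T y*. Confirmed.

55.5


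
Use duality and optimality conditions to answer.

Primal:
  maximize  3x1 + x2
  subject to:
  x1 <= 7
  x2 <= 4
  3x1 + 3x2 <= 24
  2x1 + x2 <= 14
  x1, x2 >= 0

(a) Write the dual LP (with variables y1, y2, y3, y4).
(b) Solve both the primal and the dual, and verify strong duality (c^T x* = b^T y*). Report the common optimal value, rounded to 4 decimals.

The standard primal-dual pair for 'max c^T x s.t. A x <= b, x >= 0' is:
  Dual:  min b^T y  s.t.  A^T y >= c,  y >= 0.

So the dual LP is:
  minimize  7y1 + 4y2 + 24y3 + 14y4
  subject to:
    y1 + 3y3 + 2y4 >= 3
    y2 + 3y3 + y4 >= 1
    y1, y2, y3, y4 >= 0

Solving the primal: x* = (7, 0).
  primal value c^T x* = 21.
Solving the dual: y* = (0, 0, 0, 1.5).
  dual value b^T y* = 21.
Strong duality: c^T x* = b^T y*. Confirmed.

21


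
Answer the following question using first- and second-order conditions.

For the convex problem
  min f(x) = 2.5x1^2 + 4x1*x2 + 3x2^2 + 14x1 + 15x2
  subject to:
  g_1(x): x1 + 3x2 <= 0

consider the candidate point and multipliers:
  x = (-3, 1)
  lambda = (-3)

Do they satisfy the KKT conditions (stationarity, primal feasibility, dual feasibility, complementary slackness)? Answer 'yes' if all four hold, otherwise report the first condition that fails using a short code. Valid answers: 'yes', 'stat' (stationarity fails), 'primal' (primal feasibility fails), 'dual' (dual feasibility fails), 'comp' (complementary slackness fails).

Gradient of f: grad f(x) = Q x + c = (3, 9)
Constraint values g_i(x) = a_i^T x - b_i:
  g_1((-3, 1)) = 0
Stationarity residual: grad f(x) + sum_i lambda_i a_i = (0, 0)
  -> stationarity OK
Primal feasibility (all g_i <= 0): OK
Dual feasibility (all lambda_i >= 0): FAILS
Complementary slackness (lambda_i * g_i(x) = 0 for all i): OK

Verdict: the first failing condition is dual_feasibility -> dual.

dual


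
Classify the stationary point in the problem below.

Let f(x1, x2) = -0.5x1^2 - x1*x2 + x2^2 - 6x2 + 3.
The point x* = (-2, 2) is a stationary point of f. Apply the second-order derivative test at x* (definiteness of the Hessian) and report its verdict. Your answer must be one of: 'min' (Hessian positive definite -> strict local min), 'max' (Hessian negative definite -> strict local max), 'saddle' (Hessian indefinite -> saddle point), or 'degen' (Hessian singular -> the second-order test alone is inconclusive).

Compute the Hessian H = grad^2 f:
  H = [[-1, -1], [-1, 2]]
Verify stationarity: grad f(x*) = H x* + g = (0, 0).
Eigenvalues of H: -1.3028, 2.3028.
Eigenvalues have mixed signs, so H is indefinite -> x* is a saddle point.

saddle


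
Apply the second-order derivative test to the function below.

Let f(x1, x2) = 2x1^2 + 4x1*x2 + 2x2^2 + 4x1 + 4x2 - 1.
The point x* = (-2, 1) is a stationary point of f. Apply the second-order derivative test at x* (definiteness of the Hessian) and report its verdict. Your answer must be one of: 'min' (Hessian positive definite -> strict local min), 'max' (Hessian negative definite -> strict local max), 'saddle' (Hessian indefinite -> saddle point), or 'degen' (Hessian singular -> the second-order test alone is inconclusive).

Compute the Hessian H = grad^2 f:
  H = [[4, 4], [4, 4]]
Verify stationarity: grad f(x*) = H x* + g = (0, 0).
Eigenvalues of H: 0, 8.
H has a zero eigenvalue (singular; positive semidefinite but not definite), so H is neither positive definite, negative definite, nor indefinite. The second-order test alone is inconclusive -> degen.
(Indeed, f is constant along the null direction of H through x*, so x* is not a strict local extremum.)

degen


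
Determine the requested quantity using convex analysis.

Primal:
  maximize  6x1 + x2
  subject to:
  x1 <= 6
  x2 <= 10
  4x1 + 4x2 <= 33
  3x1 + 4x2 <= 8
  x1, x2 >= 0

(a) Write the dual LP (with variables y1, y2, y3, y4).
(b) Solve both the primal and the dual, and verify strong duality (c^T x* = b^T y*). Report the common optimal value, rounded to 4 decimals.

The standard primal-dual pair for 'max c^T x s.t. A x <= b, x >= 0' is:
  Dual:  min b^T y  s.t.  A^T y >= c,  y >= 0.

So the dual LP is:
  minimize  6y1 + 10y2 + 33y3 + 8y4
  subject to:
    y1 + 4y3 + 3y4 >= 6
    y2 + 4y3 + 4y4 >= 1
    y1, y2, y3, y4 >= 0

Solving the primal: x* = (2.6667, 0).
  primal value c^T x* = 16.
Solving the dual: y* = (0, 0, 0, 2).
  dual value b^T y* = 16.
Strong duality: c^T x* = b^T y*. Confirmed.

16


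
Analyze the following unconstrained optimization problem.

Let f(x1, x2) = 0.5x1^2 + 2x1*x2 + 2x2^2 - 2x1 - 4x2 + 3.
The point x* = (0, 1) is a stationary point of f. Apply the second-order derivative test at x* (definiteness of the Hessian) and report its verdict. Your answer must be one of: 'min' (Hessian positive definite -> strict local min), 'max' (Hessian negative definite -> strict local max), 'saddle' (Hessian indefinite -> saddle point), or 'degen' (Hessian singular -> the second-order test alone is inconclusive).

Compute the Hessian H = grad^2 f:
  H = [[1, 2], [2, 4]]
Verify stationarity: grad f(x*) = H x* + g = (0, 0).
Eigenvalues of H: 0, 5.
H has a zero eigenvalue (singular; positive semidefinite but not definite), so H is neither positive definite, negative definite, nor indefinite. The second-order test alone is inconclusive -> degen.
(Indeed, f is constant along the null direction of H through x*, so x* is not a strict local extremum.)

degen


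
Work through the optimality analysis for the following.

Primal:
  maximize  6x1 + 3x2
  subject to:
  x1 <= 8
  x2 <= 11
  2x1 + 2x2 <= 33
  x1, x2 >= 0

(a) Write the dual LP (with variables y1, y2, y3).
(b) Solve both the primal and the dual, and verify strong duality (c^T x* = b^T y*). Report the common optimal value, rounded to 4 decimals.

The standard primal-dual pair for 'max c^T x s.t. A x <= b, x >= 0' is:
  Dual:  min b^T y  s.t.  A^T y >= c,  y >= 0.

So the dual LP is:
  minimize  8y1 + 11y2 + 33y3
  subject to:
    y1 + 2y3 >= 6
    y2 + 2y3 >= 3
    y1, y2, y3 >= 0

Solving the primal: x* = (8, 8.5).
  primal value c^T x* = 73.5.
Solving the dual: y* = (3, 0, 1.5).
  dual value b^T y* = 73.5.
Strong duality: c^T x* = b^T y*. Confirmed.

73.5


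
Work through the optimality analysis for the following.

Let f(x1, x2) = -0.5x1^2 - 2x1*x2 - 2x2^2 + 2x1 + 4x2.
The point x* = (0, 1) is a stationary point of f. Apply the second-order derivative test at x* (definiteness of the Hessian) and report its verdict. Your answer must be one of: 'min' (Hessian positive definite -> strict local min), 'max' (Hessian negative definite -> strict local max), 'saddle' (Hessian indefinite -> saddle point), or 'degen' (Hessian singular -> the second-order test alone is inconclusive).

Compute the Hessian H = grad^2 f:
  H = [[-1, -2], [-2, -4]]
Verify stationarity: grad f(x*) = H x* + g = (0, 0).
Eigenvalues of H: -5, 0.
H has a zero eigenvalue (singular; negative semidefinite but not definite), so H is neither positive definite, negative definite, nor indefinite. The second-order test alone is inconclusive -> degen.
(Indeed, f is constant along the null direction of H through x*, so x* is not a strict local extremum.)

degen


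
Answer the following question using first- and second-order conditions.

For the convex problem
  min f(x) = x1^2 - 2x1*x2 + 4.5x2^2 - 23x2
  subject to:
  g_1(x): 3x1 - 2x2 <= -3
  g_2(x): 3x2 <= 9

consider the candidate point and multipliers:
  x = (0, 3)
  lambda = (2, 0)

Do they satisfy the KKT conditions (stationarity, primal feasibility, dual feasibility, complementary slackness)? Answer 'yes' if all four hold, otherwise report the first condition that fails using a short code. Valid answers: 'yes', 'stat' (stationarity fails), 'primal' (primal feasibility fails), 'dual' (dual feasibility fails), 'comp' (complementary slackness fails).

Gradient of f: grad f(x) = Q x + c = (-6, 4)
Constraint values g_i(x) = a_i^T x - b_i:
  g_1((0, 3)) = -3
  g_2((0, 3)) = 0
Stationarity residual: grad f(x) + sum_i lambda_i a_i = (0, 0)
  -> stationarity OK
Primal feasibility (all g_i <= 0): OK
Dual feasibility (all lambda_i >= 0): OK
Complementary slackness (lambda_i * g_i(x) = 0 for all i): FAILS

Verdict: the first failing condition is complementary_slackness -> comp.

comp


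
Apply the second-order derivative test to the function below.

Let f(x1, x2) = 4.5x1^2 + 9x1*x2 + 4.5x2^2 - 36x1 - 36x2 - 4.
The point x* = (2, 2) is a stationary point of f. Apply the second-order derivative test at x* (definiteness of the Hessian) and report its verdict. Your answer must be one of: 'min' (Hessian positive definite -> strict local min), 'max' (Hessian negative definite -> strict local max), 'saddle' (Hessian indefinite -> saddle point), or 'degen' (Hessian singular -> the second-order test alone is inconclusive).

Compute the Hessian H = grad^2 f:
  H = [[9, 9], [9, 9]]
Verify stationarity: grad f(x*) = H x* + g = (0, 0).
Eigenvalues of H: 0, 18.
H has a zero eigenvalue (singular; positive semidefinite but not definite), so H is neither positive definite, negative definite, nor indefinite. The second-order test alone is inconclusive -> degen.
(Indeed, f is constant along the null direction of H through x*, so x* is not a strict local extremum.)

degen


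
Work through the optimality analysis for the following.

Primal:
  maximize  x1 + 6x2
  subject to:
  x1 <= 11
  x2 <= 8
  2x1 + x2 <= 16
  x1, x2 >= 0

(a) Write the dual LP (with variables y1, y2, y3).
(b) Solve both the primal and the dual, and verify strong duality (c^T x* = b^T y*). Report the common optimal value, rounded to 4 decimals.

The standard primal-dual pair for 'max c^T x s.t. A x <= b, x >= 0' is:
  Dual:  min b^T y  s.t.  A^T y >= c,  y >= 0.

So the dual LP is:
  minimize  11y1 + 8y2 + 16y3
  subject to:
    y1 + 2y3 >= 1
    y2 + y3 >= 6
    y1, y2, y3 >= 0

Solving the primal: x* = (4, 8).
  primal value c^T x* = 52.
Solving the dual: y* = (0, 5.5, 0.5).
  dual value b^T y* = 52.
Strong duality: c^T x* = b^T y*. Confirmed.

52


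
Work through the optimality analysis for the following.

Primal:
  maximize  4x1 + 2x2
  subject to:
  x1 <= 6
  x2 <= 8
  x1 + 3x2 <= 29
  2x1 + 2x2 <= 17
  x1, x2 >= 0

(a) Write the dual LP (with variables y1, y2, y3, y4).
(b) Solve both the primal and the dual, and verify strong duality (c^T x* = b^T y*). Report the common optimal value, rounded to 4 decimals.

The standard primal-dual pair for 'max c^T x s.t. A x <= b, x >= 0' is:
  Dual:  min b^T y  s.t.  A^T y >= c,  y >= 0.

So the dual LP is:
  minimize  6y1 + 8y2 + 29y3 + 17y4
  subject to:
    y1 + y3 + 2y4 >= 4
    y2 + 3y3 + 2y4 >= 2
    y1, y2, y3, y4 >= 0

Solving the primal: x* = (6, 2.5).
  primal value c^T x* = 29.
Solving the dual: y* = (2, 0, 0, 1).
  dual value b^T y* = 29.
Strong duality: c^T x* = b^T y*. Confirmed.

29


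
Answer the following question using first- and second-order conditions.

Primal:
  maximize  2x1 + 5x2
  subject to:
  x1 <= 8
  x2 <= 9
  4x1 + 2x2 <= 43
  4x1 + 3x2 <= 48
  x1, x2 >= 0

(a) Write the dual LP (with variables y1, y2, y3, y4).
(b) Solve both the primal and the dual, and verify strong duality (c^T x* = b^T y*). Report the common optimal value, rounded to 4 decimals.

The standard primal-dual pair for 'max c^T x s.t. A x <= b, x >= 0' is:
  Dual:  min b^T y  s.t.  A^T y >= c,  y >= 0.

So the dual LP is:
  minimize  8y1 + 9y2 + 43y3 + 48y4
  subject to:
    y1 + 4y3 + 4y4 >= 2
    y2 + 2y3 + 3y4 >= 5
    y1, y2, y3, y4 >= 0

Solving the primal: x* = (5.25, 9).
  primal value c^T x* = 55.5.
Solving the dual: y* = (0, 3.5, 0, 0.5).
  dual value b^T y* = 55.5.
Strong duality: c^T x* = b^T y*. Confirmed.

55.5


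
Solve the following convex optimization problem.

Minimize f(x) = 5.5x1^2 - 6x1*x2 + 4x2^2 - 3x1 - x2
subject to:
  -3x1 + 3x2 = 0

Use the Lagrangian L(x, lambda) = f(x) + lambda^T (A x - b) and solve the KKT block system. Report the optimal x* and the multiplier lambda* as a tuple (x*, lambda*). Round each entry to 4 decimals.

Form the Lagrangian:
  L(x, lambda) = (1/2) x^T Q x + c^T x + lambda^T (A x - b)
Stationarity (grad_x L = 0): Q x + c + A^T lambda = 0.
Primal feasibility: A x = b.

This gives the KKT block system:
  [ Q   A^T ] [ x     ]   [-c ]
  [ A    0  ] [ lambda ] = [ b ]

Solving the linear system:
  x*      = (0.5714, 0.5714)
  lambda* = (-0.0476)
  f(x*)   = -1.1429

x* = (0.5714, 0.5714), lambda* = (-0.0476)


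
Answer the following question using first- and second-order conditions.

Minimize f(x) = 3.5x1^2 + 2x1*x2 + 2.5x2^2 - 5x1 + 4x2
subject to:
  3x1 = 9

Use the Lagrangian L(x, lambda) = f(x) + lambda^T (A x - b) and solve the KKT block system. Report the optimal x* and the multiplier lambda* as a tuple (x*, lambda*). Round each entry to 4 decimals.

Form the Lagrangian:
  L(x, lambda) = (1/2) x^T Q x + c^T x + lambda^T (A x - b)
Stationarity (grad_x L = 0): Q x + c + A^T lambda = 0.
Primal feasibility: A x = b.

This gives the KKT block system:
  [ Q   A^T ] [ x     ]   [-c ]
  [ A    0  ] [ lambda ] = [ b ]

Solving the linear system:
  x*      = (3, -2)
  lambda* = (-4)
  f(x*)   = 6.5

x* = (3, -2), lambda* = (-4)


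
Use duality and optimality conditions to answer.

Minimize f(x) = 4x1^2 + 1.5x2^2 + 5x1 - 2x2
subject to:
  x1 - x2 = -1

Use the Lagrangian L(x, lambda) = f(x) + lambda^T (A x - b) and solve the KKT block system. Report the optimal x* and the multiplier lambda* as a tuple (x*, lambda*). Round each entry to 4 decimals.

Form the Lagrangian:
  L(x, lambda) = (1/2) x^T Q x + c^T x + lambda^T (A x - b)
Stationarity (grad_x L = 0): Q x + c + A^T lambda = 0.
Primal feasibility: A x = b.

This gives the KKT block system:
  [ Q   A^T ] [ x     ]   [-c ]
  [ A    0  ] [ lambda ] = [ b ]

Solving the linear system:
  x*      = (-0.5455, 0.4545)
  lambda* = (-0.6364)
  f(x*)   = -2.1364

x* = (-0.5455, 0.4545), lambda* = (-0.6364)


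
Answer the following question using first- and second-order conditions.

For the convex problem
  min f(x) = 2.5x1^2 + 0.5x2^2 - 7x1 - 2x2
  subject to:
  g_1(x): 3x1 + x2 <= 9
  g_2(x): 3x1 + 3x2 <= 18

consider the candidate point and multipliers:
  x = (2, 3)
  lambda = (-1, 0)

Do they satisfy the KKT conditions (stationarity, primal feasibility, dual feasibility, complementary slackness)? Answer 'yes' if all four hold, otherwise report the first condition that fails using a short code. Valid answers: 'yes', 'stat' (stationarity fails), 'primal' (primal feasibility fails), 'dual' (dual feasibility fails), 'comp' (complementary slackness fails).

Gradient of f: grad f(x) = Q x + c = (3, 1)
Constraint values g_i(x) = a_i^T x - b_i:
  g_1((2, 3)) = 0
  g_2((2, 3)) = -3
Stationarity residual: grad f(x) + sum_i lambda_i a_i = (0, 0)
  -> stationarity OK
Primal feasibility (all g_i <= 0): OK
Dual feasibility (all lambda_i >= 0): FAILS
Complementary slackness (lambda_i * g_i(x) = 0 for all i): OK

Verdict: the first failing condition is dual_feasibility -> dual.

dual


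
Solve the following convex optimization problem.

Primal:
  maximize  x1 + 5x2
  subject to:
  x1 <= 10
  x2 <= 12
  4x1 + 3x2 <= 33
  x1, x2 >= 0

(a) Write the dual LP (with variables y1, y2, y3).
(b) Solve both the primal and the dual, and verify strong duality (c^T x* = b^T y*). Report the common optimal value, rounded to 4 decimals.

The standard primal-dual pair for 'max c^T x s.t. A x <= b, x >= 0' is:
  Dual:  min b^T y  s.t.  A^T y >= c,  y >= 0.

So the dual LP is:
  minimize  10y1 + 12y2 + 33y3
  subject to:
    y1 + 4y3 >= 1
    y2 + 3y3 >= 5
    y1, y2, y3 >= 0

Solving the primal: x* = (0, 11).
  primal value c^T x* = 55.
Solving the dual: y* = (0, 0, 1.6667).
  dual value b^T y* = 55.
Strong duality: c^T x* = b^T y*. Confirmed.

55


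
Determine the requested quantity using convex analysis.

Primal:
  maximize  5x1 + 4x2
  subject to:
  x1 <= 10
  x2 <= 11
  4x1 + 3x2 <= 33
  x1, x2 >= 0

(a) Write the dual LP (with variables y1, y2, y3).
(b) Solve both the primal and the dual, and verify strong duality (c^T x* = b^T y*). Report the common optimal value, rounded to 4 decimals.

The standard primal-dual pair for 'max c^T x s.t. A x <= b, x >= 0' is:
  Dual:  min b^T y  s.t.  A^T y >= c,  y >= 0.

So the dual LP is:
  minimize  10y1 + 11y2 + 33y3
  subject to:
    y1 + 4y3 >= 5
    y2 + 3y3 >= 4
    y1, y2, y3 >= 0

Solving the primal: x* = (0, 11).
  primal value c^T x* = 44.
Solving the dual: y* = (0, 0.25, 1.25).
  dual value b^T y* = 44.
Strong duality: c^T x* = b^T y*. Confirmed.

44


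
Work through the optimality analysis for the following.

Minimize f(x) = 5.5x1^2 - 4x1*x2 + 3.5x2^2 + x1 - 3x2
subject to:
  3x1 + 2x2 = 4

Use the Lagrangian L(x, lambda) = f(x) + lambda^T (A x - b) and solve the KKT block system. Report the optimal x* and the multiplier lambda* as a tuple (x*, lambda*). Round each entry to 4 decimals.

Form the Lagrangian:
  L(x, lambda) = (1/2) x^T Q x + c^T x + lambda^T (A x - b)
Stationarity (grad_x L = 0): Q x + c + A^T lambda = 0.
Primal feasibility: A x = b.

This gives the KKT block system:
  [ Q   A^T ] [ x     ]   [-c ]
  [ A    0  ] [ lambda ] = [ b ]

Solving the linear system:
  x*      = (0.6065, 1.0903)
  lambda* = (-1.1032)
  f(x*)   = 0.8742

x* = (0.6065, 1.0903), lambda* = (-1.1032)


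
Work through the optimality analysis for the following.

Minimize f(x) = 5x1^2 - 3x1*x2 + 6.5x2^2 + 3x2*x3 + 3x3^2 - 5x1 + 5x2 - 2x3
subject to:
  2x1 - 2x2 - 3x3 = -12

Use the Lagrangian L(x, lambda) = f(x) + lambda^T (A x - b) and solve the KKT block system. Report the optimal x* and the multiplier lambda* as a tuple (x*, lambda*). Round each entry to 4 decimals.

Form the Lagrangian:
  L(x, lambda) = (1/2) x^T Q x + c^T x + lambda^T (A x - b)
Stationarity (grad_x L = 0): Q x + c + A^T lambda = 0.
Primal feasibility: A x = b.

This gives the KKT block system:
  [ Q   A^T ] [ x     ]   [-c ]
  [ A    0  ] [ lambda ] = [ b ]

Solving the linear system:
  x*      = (-0.9032, -0.4839, 3.7204)
  lambda* = (6.2903)
  f(x*)   = 35.0699

x* = (-0.9032, -0.4839, 3.7204), lambda* = (6.2903)


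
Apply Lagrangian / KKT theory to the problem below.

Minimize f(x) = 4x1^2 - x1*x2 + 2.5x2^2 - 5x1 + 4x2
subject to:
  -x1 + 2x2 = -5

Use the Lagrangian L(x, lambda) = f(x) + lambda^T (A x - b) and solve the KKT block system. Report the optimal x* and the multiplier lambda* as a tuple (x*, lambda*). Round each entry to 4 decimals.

Form the Lagrangian:
  L(x, lambda) = (1/2) x^T Q x + c^T x + lambda^T (A x - b)
Stationarity (grad_x L = 0): Q x + c + A^T lambda = 0.
Primal feasibility: A x = b.

This gives the KKT block system:
  [ Q   A^T ] [ x     ]   [-c ]
  [ A    0  ] [ lambda ] = [ b ]

Solving the linear system:
  x*      = (0.8182, -2.0909)
  lambda* = (3.6364)
  f(x*)   = 2.8636

x* = (0.8182, -2.0909), lambda* = (3.6364)


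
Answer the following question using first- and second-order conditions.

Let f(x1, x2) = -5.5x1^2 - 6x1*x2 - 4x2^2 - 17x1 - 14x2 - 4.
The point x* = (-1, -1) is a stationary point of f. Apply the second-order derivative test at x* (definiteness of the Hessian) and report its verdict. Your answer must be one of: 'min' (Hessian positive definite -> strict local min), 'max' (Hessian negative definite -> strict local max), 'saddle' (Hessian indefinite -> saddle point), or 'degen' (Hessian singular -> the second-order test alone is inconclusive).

Compute the Hessian H = grad^2 f:
  H = [[-11, -6], [-6, -8]]
Verify stationarity: grad f(x*) = H x* + g = (0, 0).
Eigenvalues of H: -15.6847, -3.3153.
Both eigenvalues < 0, so H is negative definite -> x* is a strict local max.

max


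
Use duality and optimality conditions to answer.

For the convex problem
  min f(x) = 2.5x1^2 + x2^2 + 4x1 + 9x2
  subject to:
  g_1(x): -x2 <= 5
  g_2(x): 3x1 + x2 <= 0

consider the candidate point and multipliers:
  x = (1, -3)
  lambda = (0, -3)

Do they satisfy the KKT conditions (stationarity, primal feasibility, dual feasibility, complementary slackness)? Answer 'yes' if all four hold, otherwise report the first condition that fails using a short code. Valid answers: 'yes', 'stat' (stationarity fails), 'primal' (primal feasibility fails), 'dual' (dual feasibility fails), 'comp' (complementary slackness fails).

Gradient of f: grad f(x) = Q x + c = (9, 3)
Constraint values g_i(x) = a_i^T x - b_i:
  g_1((1, -3)) = -2
  g_2((1, -3)) = 0
Stationarity residual: grad f(x) + sum_i lambda_i a_i = (0, 0)
  -> stationarity OK
Primal feasibility (all g_i <= 0): OK
Dual feasibility (all lambda_i >= 0): FAILS
Complementary slackness (lambda_i * g_i(x) = 0 for all i): OK

Verdict: the first failing condition is dual_feasibility -> dual.

dual
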